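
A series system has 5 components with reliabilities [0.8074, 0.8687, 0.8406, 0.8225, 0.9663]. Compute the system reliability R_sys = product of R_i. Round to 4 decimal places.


Components: [0.8074, 0.8687, 0.8406, 0.8225, 0.9663]
After component 1 (R=0.8074): product = 0.8074
After component 2 (R=0.8687): product = 0.7014
After component 3 (R=0.8406): product = 0.5896
After component 4 (R=0.8225): product = 0.4849
After component 5 (R=0.9663): product = 0.4686
R_sys = 0.4686

0.4686


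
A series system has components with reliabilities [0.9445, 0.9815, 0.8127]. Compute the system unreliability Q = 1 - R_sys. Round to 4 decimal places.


Components: [0.9445, 0.9815, 0.8127]
After component 1: product = 0.9445
After component 2: product = 0.927
After component 3: product = 0.7534
R_sys = 0.7534
Q = 1 - 0.7534 = 0.2466

0.2466


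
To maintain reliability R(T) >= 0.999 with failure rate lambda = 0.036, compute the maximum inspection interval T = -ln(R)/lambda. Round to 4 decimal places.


R_target = 0.999
lambda = 0.036
-ln(0.999) = 0.001
T = 0.001 / 0.036
T = 0.0278

0.0278


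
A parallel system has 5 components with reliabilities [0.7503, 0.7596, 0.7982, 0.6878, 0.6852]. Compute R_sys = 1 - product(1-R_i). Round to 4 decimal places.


Components: [0.7503, 0.7596, 0.7982, 0.6878, 0.6852]
(1 - 0.7503) = 0.2497, running product = 0.2497
(1 - 0.7596) = 0.2404, running product = 0.06
(1 - 0.7982) = 0.2018, running product = 0.0121
(1 - 0.6878) = 0.3122, running product = 0.0038
(1 - 0.6852) = 0.3148, running product = 0.0012
Product of (1-R_i) = 0.0012
R_sys = 1 - 0.0012 = 0.9988

0.9988


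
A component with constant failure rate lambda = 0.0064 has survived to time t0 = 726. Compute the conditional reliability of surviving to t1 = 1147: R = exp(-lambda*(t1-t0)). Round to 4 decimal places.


lambda = 0.0064
t0 = 726, t1 = 1147
t1 - t0 = 421
lambda * (t1-t0) = 0.0064 * 421 = 2.6944
R = exp(-2.6944)
R = 0.0676

0.0676


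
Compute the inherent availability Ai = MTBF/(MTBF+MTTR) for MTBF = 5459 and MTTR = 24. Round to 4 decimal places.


MTBF = 5459
MTTR = 24
MTBF + MTTR = 5483
Ai = 5459 / 5483
Ai = 0.9956

0.9956


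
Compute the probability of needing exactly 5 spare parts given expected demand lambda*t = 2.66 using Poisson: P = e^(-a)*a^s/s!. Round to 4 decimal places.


a = 2.66, s = 5
e^(-a) = e^(-2.66) = 0.0699
a^s = 2.66^5 = 133.1705
s! = 120
P = 0.0699 * 133.1705 / 120
P = 0.0776

0.0776


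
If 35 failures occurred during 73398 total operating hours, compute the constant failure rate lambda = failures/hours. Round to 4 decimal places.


failures = 35
total_hours = 73398
lambda = 35 / 73398
lambda = 0.0005

0.0005


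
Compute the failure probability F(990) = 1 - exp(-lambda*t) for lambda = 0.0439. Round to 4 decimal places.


lambda = 0.0439, t = 990
lambda * t = 43.461
exp(-43.461) = 0.0
F(t) = 1 - 0.0
F(t) = 1.0

1.0


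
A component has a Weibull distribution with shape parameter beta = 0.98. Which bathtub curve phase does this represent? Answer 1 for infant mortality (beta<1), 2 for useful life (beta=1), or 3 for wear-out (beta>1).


beta = 0.98
Compare beta to 1:
beta < 1 => infant mortality (phase 1)
beta = 1 => useful life (phase 2)
beta > 1 => wear-out (phase 3)
Since beta = 0.98, this is infant mortality (decreasing failure rate)
Phase = 1

1


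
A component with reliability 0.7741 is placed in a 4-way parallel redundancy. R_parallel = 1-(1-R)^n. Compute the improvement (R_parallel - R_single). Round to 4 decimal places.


R_single = 0.7741, n = 4
1 - R_single = 0.2259
(1 - R_single)^n = 0.2259^4 = 0.0026
R_parallel = 1 - 0.0026 = 0.9974
Improvement = 0.9974 - 0.7741
Improvement = 0.2233

0.2233


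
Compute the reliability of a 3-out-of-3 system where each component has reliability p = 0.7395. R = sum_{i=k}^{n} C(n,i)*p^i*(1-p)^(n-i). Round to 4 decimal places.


k = 3, n = 3, p = 0.7395
i=3: C(3,3)=1 * 0.7395^3 * 0.2605^0 = 0.4044
R = sum of terms = 0.4044

0.4044


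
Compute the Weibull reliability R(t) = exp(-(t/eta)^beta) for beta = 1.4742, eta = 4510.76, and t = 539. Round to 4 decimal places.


beta = 1.4742, eta = 4510.76, t = 539
t/eta = 539 / 4510.76 = 0.1195
(t/eta)^beta = 0.1195^1.4742 = 0.0436
R(t) = exp(-0.0436)
R(t) = 0.9573

0.9573


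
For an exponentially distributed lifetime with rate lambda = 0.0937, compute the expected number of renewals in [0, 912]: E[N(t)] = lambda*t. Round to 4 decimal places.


lambda = 0.0937
t = 912
E[N(t)] = lambda * t
E[N(t)] = 0.0937 * 912
E[N(t)] = 85.4544

85.4544


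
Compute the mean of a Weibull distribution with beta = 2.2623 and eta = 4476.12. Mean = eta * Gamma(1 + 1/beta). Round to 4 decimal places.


beta = 2.2623, eta = 4476.12
1/beta = 0.442
1 + 1/beta = 1.442
Gamma(1.442) = 0.8858
Mean = 4476.12 * 0.8858
Mean = 3964.8078

3964.8078


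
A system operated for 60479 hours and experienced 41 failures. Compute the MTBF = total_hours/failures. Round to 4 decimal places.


total_hours = 60479
failures = 41
MTBF = 60479 / 41
MTBF = 1475.0976

1475.0976


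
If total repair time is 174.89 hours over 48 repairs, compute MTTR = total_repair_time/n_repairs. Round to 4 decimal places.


total_repair_time = 174.89
n_repairs = 48
MTTR = 174.89 / 48
MTTR = 3.6435

3.6435


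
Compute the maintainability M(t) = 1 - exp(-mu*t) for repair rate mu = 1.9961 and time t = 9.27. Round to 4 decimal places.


mu = 1.9961, t = 9.27
mu * t = 1.9961 * 9.27 = 18.5038
exp(-18.5038) = 0.0
M(t) = 1 - 0.0
M(t) = 1.0

1.0


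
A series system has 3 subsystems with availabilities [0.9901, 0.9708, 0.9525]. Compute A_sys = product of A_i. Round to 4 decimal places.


Subsystems: [0.9901, 0.9708, 0.9525]
After subsystem 1 (A=0.9901): product = 0.9901
After subsystem 2 (A=0.9708): product = 0.9612
After subsystem 3 (A=0.9525): product = 0.9155
A_sys = 0.9155

0.9155


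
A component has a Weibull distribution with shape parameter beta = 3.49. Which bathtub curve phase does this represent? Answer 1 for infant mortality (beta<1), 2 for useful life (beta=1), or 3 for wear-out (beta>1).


beta = 3.49
Compare beta to 1:
beta < 1 => infant mortality (phase 1)
beta = 1 => useful life (phase 2)
beta > 1 => wear-out (phase 3)
Since beta = 3.49, this is wear-out (increasing failure rate)
Phase = 3

3


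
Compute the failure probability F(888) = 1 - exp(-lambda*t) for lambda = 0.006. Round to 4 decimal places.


lambda = 0.006, t = 888
lambda * t = 5.328
exp(-5.328) = 0.0049
F(t) = 1 - 0.0049
F(t) = 0.9951

0.9951


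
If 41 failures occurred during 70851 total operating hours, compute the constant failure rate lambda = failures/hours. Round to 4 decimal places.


failures = 41
total_hours = 70851
lambda = 41 / 70851
lambda = 0.0006

0.0006


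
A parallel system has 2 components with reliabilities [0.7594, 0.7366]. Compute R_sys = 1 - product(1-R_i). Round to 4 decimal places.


Components: [0.7594, 0.7366]
(1 - 0.7594) = 0.2406, running product = 0.2406
(1 - 0.7366) = 0.2634, running product = 0.0634
Product of (1-R_i) = 0.0634
R_sys = 1 - 0.0634 = 0.9366

0.9366


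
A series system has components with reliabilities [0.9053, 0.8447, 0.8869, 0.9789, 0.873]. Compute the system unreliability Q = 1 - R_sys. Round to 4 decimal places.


Components: [0.9053, 0.8447, 0.8869, 0.9789, 0.873]
After component 1: product = 0.9053
After component 2: product = 0.7647
After component 3: product = 0.6782
After component 4: product = 0.6639
After component 5: product = 0.5796
R_sys = 0.5796
Q = 1 - 0.5796 = 0.4204

0.4204


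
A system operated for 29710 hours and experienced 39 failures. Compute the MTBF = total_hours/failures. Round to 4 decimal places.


total_hours = 29710
failures = 39
MTBF = 29710 / 39
MTBF = 761.7949

761.7949


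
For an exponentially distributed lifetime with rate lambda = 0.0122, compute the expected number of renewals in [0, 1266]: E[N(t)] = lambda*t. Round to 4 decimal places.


lambda = 0.0122
t = 1266
E[N(t)] = lambda * t
E[N(t)] = 0.0122 * 1266
E[N(t)] = 15.4452

15.4452


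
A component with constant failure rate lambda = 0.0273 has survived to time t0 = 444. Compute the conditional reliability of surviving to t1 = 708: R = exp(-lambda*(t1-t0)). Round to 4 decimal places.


lambda = 0.0273
t0 = 444, t1 = 708
t1 - t0 = 264
lambda * (t1-t0) = 0.0273 * 264 = 7.2072
R = exp(-7.2072)
R = 0.0007

0.0007


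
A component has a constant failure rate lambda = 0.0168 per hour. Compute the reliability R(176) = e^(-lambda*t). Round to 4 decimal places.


lambda = 0.0168
t = 176
lambda * t = 2.9568
R(t) = e^(-2.9568)
R(t) = 0.052

0.052


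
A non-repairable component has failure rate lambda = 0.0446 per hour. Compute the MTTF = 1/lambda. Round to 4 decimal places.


lambda = 0.0446
MTTF = 1 / 0.0446
MTTF = 22.4215

22.4215


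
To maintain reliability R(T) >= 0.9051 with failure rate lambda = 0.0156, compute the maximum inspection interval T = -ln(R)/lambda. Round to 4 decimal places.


R_target = 0.9051
lambda = 0.0156
-ln(0.9051) = 0.0997
T = 0.0997 / 0.0156
T = 6.3917

6.3917


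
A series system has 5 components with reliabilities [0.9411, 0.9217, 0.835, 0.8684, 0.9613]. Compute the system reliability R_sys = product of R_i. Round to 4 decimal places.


Components: [0.9411, 0.9217, 0.835, 0.8684, 0.9613]
After component 1 (R=0.9411): product = 0.9411
After component 2 (R=0.9217): product = 0.8674
After component 3 (R=0.835): product = 0.7243
After component 4 (R=0.8684): product = 0.629
After component 5 (R=0.9613): product = 0.6046
R_sys = 0.6046

0.6046


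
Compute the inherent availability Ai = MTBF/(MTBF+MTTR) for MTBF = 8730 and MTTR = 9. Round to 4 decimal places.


MTBF = 8730
MTTR = 9
MTBF + MTTR = 8739
Ai = 8730 / 8739
Ai = 0.999

0.999


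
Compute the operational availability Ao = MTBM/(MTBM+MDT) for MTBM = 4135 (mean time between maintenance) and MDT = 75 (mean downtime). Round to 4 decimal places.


MTBM = 4135
MDT = 75
MTBM + MDT = 4210
Ao = 4135 / 4210
Ao = 0.9822

0.9822


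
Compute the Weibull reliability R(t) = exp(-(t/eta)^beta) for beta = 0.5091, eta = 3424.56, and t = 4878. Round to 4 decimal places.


beta = 0.5091, eta = 3424.56, t = 4878
t/eta = 4878 / 3424.56 = 1.4244
(t/eta)^beta = 1.4244^0.5091 = 1.1973
R(t) = exp(-1.1973)
R(t) = 0.302

0.302


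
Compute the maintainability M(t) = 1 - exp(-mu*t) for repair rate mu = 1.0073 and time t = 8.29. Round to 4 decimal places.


mu = 1.0073, t = 8.29
mu * t = 1.0073 * 8.29 = 8.3505
exp(-8.3505) = 0.0002
M(t) = 1 - 0.0002
M(t) = 0.9998

0.9998


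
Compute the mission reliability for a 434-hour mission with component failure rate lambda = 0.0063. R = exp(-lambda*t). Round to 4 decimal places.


lambda = 0.0063
mission_time = 434
lambda * t = 0.0063 * 434 = 2.7342
R = exp(-2.7342)
R = 0.0649

0.0649


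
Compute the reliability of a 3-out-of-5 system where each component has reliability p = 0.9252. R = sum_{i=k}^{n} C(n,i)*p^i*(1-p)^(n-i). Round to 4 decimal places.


k = 3, n = 5, p = 0.9252
i=3: C(5,3)=10 * 0.9252^3 * 0.0748^2 = 0.0443
i=4: C(5,4)=5 * 0.9252^4 * 0.0748^1 = 0.274
i=5: C(5,5)=1 * 0.9252^5 * 0.0748^0 = 0.6779
R = sum of terms = 0.9963

0.9963


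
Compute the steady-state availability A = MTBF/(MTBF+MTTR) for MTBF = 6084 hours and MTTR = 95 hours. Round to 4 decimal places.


MTBF = 6084
MTTR = 95
MTBF + MTTR = 6179
A = 6084 / 6179
A = 0.9846

0.9846


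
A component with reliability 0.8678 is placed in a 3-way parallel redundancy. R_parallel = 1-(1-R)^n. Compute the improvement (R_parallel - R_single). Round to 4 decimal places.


R_single = 0.8678, n = 3
1 - R_single = 0.1322
(1 - R_single)^n = 0.1322^3 = 0.0023
R_parallel = 1 - 0.0023 = 0.9977
Improvement = 0.9977 - 0.8678
Improvement = 0.1299

0.1299


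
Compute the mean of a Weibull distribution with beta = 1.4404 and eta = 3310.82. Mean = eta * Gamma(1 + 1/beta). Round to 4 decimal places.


beta = 1.4404, eta = 3310.82
1/beta = 0.6943
1 + 1/beta = 1.6943
Gamma(1.6943) = 0.9076
Mean = 3310.82 * 0.9076
Mean = 3004.7744

3004.7744


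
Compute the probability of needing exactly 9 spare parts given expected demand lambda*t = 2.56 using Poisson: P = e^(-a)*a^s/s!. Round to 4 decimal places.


a = 2.56, s = 9
e^(-a) = e^(-2.56) = 0.0773
a^s = 2.56^9 = 4722.3665
s! = 362880
P = 0.0773 * 4722.3665 / 362880
P = 0.001

0.001


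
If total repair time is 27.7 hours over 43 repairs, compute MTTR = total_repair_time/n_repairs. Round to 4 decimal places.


total_repair_time = 27.7
n_repairs = 43
MTTR = 27.7 / 43
MTTR = 0.6442

0.6442


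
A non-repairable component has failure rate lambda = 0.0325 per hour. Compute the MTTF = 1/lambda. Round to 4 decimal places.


lambda = 0.0325
MTTF = 1 / 0.0325
MTTF = 30.7692

30.7692


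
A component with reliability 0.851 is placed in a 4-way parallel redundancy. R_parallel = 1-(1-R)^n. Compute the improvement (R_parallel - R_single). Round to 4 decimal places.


R_single = 0.851, n = 4
1 - R_single = 0.149
(1 - R_single)^n = 0.149^4 = 0.0005
R_parallel = 1 - 0.0005 = 0.9995
Improvement = 0.9995 - 0.851
Improvement = 0.1485

0.1485


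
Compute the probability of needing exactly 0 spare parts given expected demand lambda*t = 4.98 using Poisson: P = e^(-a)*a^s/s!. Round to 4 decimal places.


a = 4.98, s = 0
e^(-a) = e^(-4.98) = 0.0069
a^s = 4.98^0 = 1.0
s! = 1
P = 0.0069 * 1.0 / 1
P = 0.0069

0.0069


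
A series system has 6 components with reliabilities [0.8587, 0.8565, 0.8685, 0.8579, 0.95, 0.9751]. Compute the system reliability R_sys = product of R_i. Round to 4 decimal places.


Components: [0.8587, 0.8565, 0.8685, 0.8579, 0.95, 0.9751]
After component 1 (R=0.8587): product = 0.8587
After component 2 (R=0.8565): product = 0.7355
After component 3 (R=0.8685): product = 0.6388
After component 4 (R=0.8579): product = 0.548
After component 5 (R=0.95): product = 0.5206
After component 6 (R=0.9751): product = 0.5076
R_sys = 0.5076

0.5076


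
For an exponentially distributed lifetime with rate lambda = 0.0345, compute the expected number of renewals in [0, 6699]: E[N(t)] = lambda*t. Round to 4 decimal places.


lambda = 0.0345
t = 6699
E[N(t)] = lambda * t
E[N(t)] = 0.0345 * 6699
E[N(t)] = 231.1155

231.1155


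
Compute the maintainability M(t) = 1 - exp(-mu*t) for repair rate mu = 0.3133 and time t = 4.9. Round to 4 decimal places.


mu = 0.3133, t = 4.9
mu * t = 0.3133 * 4.9 = 1.5352
exp(-1.5352) = 0.2154
M(t) = 1 - 0.2154
M(t) = 0.7846

0.7846


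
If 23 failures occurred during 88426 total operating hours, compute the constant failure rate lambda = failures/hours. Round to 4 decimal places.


failures = 23
total_hours = 88426
lambda = 23 / 88426
lambda = 0.0003

0.0003


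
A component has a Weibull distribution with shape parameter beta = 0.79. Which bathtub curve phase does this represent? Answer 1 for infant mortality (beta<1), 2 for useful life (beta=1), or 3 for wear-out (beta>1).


beta = 0.79
Compare beta to 1:
beta < 1 => infant mortality (phase 1)
beta = 1 => useful life (phase 2)
beta > 1 => wear-out (phase 3)
Since beta = 0.79, this is infant mortality (decreasing failure rate)
Phase = 1

1


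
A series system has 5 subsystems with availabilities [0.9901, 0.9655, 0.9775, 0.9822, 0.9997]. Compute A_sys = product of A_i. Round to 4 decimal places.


Subsystems: [0.9901, 0.9655, 0.9775, 0.9822, 0.9997]
After subsystem 1 (A=0.9901): product = 0.9901
After subsystem 2 (A=0.9655): product = 0.9559
After subsystem 3 (A=0.9775): product = 0.9344
After subsystem 4 (A=0.9822): product = 0.9178
After subsystem 5 (A=0.9997): product = 0.9175
A_sys = 0.9175

0.9175


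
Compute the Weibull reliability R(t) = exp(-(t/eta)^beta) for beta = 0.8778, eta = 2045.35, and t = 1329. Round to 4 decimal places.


beta = 0.8778, eta = 2045.35, t = 1329
t/eta = 1329 / 2045.35 = 0.6498
(t/eta)^beta = 0.6498^0.8778 = 0.6849
R(t) = exp(-0.6849)
R(t) = 0.5041

0.5041


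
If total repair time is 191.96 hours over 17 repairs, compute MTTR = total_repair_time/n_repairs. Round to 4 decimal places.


total_repair_time = 191.96
n_repairs = 17
MTTR = 191.96 / 17
MTTR = 11.2918

11.2918


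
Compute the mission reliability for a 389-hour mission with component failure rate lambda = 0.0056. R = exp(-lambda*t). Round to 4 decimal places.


lambda = 0.0056
mission_time = 389
lambda * t = 0.0056 * 389 = 2.1784
R = exp(-2.1784)
R = 0.1132

0.1132


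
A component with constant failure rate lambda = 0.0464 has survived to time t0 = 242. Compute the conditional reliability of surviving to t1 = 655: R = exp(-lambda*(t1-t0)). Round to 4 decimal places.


lambda = 0.0464
t0 = 242, t1 = 655
t1 - t0 = 413
lambda * (t1-t0) = 0.0464 * 413 = 19.1632
R = exp(-19.1632)
R = 0.0

0.0


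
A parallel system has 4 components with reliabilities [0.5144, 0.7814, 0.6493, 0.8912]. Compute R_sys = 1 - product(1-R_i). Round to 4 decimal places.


Components: [0.5144, 0.7814, 0.6493, 0.8912]
(1 - 0.5144) = 0.4856, running product = 0.4856
(1 - 0.7814) = 0.2186, running product = 0.1062
(1 - 0.6493) = 0.3507, running product = 0.0372
(1 - 0.8912) = 0.1088, running product = 0.0041
Product of (1-R_i) = 0.0041
R_sys = 1 - 0.0041 = 0.9959

0.9959


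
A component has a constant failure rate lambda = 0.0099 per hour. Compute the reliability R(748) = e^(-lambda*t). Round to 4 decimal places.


lambda = 0.0099
t = 748
lambda * t = 7.4052
R(t) = e^(-7.4052)
R(t) = 0.0006

0.0006


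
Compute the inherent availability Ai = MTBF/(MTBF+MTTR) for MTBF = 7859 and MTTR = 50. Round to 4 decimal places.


MTBF = 7859
MTTR = 50
MTBF + MTTR = 7909
Ai = 7859 / 7909
Ai = 0.9937

0.9937


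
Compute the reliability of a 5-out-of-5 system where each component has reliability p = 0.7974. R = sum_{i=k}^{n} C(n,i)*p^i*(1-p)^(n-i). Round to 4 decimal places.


k = 5, n = 5, p = 0.7974
i=5: C(5,5)=1 * 0.7974^5 * 0.2026^0 = 0.3224
R = sum of terms = 0.3224

0.3224


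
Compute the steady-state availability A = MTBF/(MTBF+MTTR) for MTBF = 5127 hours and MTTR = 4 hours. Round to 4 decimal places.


MTBF = 5127
MTTR = 4
MTBF + MTTR = 5131
A = 5127 / 5131
A = 0.9992

0.9992


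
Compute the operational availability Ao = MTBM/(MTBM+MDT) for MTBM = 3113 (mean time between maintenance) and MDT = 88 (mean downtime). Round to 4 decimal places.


MTBM = 3113
MDT = 88
MTBM + MDT = 3201
Ao = 3113 / 3201
Ao = 0.9725

0.9725


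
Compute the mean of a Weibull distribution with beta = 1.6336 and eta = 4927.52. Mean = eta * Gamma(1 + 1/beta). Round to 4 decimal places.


beta = 1.6336, eta = 4927.52
1/beta = 0.6121
1 + 1/beta = 1.6121
Gamma(1.6121) = 0.8949
Mean = 4927.52 * 0.8949
Mean = 4409.8382

4409.8382


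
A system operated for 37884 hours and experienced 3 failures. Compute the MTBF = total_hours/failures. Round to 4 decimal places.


total_hours = 37884
failures = 3
MTBF = 37884 / 3
MTBF = 12628.0

12628.0


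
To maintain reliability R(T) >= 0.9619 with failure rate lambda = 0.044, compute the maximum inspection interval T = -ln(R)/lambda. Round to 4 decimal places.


R_target = 0.9619
lambda = 0.044
-ln(0.9619) = 0.0388
T = 0.0388 / 0.044
T = 0.8828

0.8828


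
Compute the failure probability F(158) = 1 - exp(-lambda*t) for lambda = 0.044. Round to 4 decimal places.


lambda = 0.044, t = 158
lambda * t = 6.952
exp(-6.952) = 0.001
F(t) = 1 - 0.001
F(t) = 0.999

0.999


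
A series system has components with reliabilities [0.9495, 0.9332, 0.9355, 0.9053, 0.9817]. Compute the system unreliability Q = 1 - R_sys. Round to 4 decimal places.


Components: [0.9495, 0.9332, 0.9355, 0.9053, 0.9817]
After component 1: product = 0.9495
After component 2: product = 0.8861
After component 3: product = 0.8289
After component 4: product = 0.7504
After component 5: product = 0.7367
R_sys = 0.7367
Q = 1 - 0.7367 = 0.2633

0.2633


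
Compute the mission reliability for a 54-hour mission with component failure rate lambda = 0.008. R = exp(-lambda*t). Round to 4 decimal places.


lambda = 0.008
mission_time = 54
lambda * t = 0.008 * 54 = 0.432
R = exp(-0.432)
R = 0.6492

0.6492


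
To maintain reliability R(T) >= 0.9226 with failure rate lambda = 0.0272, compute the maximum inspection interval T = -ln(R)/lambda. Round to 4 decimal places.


R_target = 0.9226
lambda = 0.0272
-ln(0.9226) = 0.0806
T = 0.0806 / 0.0272
T = 2.9617

2.9617


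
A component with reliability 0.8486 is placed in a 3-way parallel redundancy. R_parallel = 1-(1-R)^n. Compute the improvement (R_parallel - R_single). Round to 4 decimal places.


R_single = 0.8486, n = 3
1 - R_single = 0.1514
(1 - R_single)^n = 0.1514^3 = 0.0035
R_parallel = 1 - 0.0035 = 0.9965
Improvement = 0.9965 - 0.8486
Improvement = 0.1479

0.1479


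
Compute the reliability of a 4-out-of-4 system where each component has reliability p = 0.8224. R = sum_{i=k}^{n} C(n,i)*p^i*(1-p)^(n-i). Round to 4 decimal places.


k = 4, n = 4, p = 0.8224
i=4: C(4,4)=1 * 0.8224^4 * 0.1776^0 = 0.4574
R = sum of terms = 0.4574

0.4574


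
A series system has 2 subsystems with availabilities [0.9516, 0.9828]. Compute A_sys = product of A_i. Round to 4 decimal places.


Subsystems: [0.9516, 0.9828]
After subsystem 1 (A=0.9516): product = 0.9516
After subsystem 2 (A=0.9828): product = 0.9352
A_sys = 0.9352

0.9352


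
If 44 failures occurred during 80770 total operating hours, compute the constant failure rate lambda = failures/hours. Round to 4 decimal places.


failures = 44
total_hours = 80770
lambda = 44 / 80770
lambda = 0.0005

0.0005


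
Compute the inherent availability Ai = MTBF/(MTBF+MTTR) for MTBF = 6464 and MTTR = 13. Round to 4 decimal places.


MTBF = 6464
MTTR = 13
MTBF + MTTR = 6477
Ai = 6464 / 6477
Ai = 0.998

0.998


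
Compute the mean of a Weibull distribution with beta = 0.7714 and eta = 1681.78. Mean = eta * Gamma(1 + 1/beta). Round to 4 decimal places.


beta = 0.7714, eta = 1681.78
1/beta = 1.2963
1 + 1/beta = 2.2963
Gamma(2.2963) = 1.1642
Mean = 1681.78 * 1.1642
Mean = 1957.8605

1957.8605


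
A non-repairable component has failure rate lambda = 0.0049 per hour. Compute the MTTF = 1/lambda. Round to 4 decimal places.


lambda = 0.0049
MTTF = 1 / 0.0049
MTTF = 204.0816

204.0816


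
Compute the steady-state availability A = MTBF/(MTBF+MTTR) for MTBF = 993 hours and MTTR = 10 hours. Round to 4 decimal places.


MTBF = 993
MTTR = 10
MTBF + MTTR = 1003
A = 993 / 1003
A = 0.99

0.99


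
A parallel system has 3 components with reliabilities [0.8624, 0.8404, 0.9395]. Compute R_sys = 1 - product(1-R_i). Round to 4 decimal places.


Components: [0.8624, 0.8404, 0.9395]
(1 - 0.8624) = 0.1376, running product = 0.1376
(1 - 0.8404) = 0.1596, running product = 0.022
(1 - 0.9395) = 0.0605, running product = 0.0013
Product of (1-R_i) = 0.0013
R_sys = 1 - 0.0013 = 0.9987

0.9987


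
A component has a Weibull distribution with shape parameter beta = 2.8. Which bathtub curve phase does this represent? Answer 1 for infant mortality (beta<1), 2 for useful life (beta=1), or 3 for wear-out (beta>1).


beta = 2.8
Compare beta to 1:
beta < 1 => infant mortality (phase 1)
beta = 1 => useful life (phase 2)
beta > 1 => wear-out (phase 3)
Since beta = 2.8, this is wear-out (increasing failure rate)
Phase = 3

3


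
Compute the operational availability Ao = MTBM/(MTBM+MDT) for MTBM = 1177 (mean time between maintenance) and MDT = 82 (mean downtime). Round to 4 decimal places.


MTBM = 1177
MDT = 82
MTBM + MDT = 1259
Ao = 1177 / 1259
Ao = 0.9349

0.9349


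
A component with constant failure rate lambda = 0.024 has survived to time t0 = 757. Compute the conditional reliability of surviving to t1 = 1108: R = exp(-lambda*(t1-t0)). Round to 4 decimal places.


lambda = 0.024
t0 = 757, t1 = 1108
t1 - t0 = 351
lambda * (t1-t0) = 0.024 * 351 = 8.424
R = exp(-8.424)
R = 0.0002

0.0002


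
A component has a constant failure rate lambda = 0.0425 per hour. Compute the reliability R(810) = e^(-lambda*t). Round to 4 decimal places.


lambda = 0.0425
t = 810
lambda * t = 34.425
R(t) = e^(-34.425)
R(t) = 0.0

0.0


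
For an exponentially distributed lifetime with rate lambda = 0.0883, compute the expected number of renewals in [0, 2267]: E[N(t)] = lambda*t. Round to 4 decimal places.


lambda = 0.0883
t = 2267
E[N(t)] = lambda * t
E[N(t)] = 0.0883 * 2267
E[N(t)] = 200.1761

200.1761


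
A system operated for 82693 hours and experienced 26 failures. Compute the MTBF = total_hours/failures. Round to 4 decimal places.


total_hours = 82693
failures = 26
MTBF = 82693 / 26
MTBF = 3180.5

3180.5


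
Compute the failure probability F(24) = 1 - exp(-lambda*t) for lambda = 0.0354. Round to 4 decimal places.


lambda = 0.0354, t = 24
lambda * t = 0.8496
exp(-0.8496) = 0.4276
F(t) = 1 - 0.4276
F(t) = 0.5724

0.5724


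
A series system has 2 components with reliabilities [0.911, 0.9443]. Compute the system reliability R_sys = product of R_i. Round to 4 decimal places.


Components: [0.911, 0.9443]
After component 1 (R=0.911): product = 0.911
After component 2 (R=0.9443): product = 0.8603
R_sys = 0.8603

0.8603


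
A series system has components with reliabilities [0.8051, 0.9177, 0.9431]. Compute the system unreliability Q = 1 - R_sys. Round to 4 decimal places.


Components: [0.8051, 0.9177, 0.9431]
After component 1: product = 0.8051
After component 2: product = 0.7388
After component 3: product = 0.6968
R_sys = 0.6968
Q = 1 - 0.6968 = 0.3032

0.3032


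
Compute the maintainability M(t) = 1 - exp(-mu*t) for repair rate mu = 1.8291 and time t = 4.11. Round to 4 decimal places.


mu = 1.8291, t = 4.11
mu * t = 1.8291 * 4.11 = 7.5176
exp(-7.5176) = 0.0005
M(t) = 1 - 0.0005
M(t) = 0.9995

0.9995


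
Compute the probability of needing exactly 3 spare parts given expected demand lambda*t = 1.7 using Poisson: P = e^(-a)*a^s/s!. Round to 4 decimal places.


a = 1.7, s = 3
e^(-a) = e^(-1.7) = 0.1827
a^s = 1.7^3 = 4.913
s! = 6
P = 0.1827 * 4.913 / 6
P = 0.1496

0.1496


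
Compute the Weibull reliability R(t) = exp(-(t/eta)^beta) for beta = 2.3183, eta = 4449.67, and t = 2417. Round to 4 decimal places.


beta = 2.3183, eta = 4449.67, t = 2417
t/eta = 2417 / 4449.67 = 0.5432
(t/eta)^beta = 0.5432^2.3183 = 0.243
R(t) = exp(-0.243)
R(t) = 0.7843

0.7843


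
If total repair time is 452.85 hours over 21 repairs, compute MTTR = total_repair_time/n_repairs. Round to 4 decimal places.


total_repair_time = 452.85
n_repairs = 21
MTTR = 452.85 / 21
MTTR = 21.5643

21.5643


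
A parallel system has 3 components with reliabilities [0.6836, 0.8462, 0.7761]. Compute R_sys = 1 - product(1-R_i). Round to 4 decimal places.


Components: [0.6836, 0.8462, 0.7761]
(1 - 0.6836) = 0.3164, running product = 0.3164
(1 - 0.8462) = 0.1538, running product = 0.0487
(1 - 0.7761) = 0.2239, running product = 0.0109
Product of (1-R_i) = 0.0109
R_sys = 1 - 0.0109 = 0.9891

0.9891


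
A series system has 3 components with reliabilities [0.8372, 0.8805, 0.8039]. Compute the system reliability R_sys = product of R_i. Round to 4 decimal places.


Components: [0.8372, 0.8805, 0.8039]
After component 1 (R=0.8372): product = 0.8372
After component 2 (R=0.8805): product = 0.7372
After component 3 (R=0.8039): product = 0.5926
R_sys = 0.5926

0.5926


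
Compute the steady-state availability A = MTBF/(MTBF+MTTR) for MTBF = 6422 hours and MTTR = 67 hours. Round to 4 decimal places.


MTBF = 6422
MTTR = 67
MTBF + MTTR = 6489
A = 6422 / 6489
A = 0.9897

0.9897


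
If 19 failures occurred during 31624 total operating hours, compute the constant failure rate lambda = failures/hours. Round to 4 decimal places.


failures = 19
total_hours = 31624
lambda = 19 / 31624
lambda = 0.0006

0.0006


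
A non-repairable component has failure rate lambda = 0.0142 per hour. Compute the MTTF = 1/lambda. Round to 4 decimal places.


lambda = 0.0142
MTTF = 1 / 0.0142
MTTF = 70.4225

70.4225


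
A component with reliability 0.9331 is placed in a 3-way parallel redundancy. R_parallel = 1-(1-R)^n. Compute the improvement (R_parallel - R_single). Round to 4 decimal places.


R_single = 0.9331, n = 3
1 - R_single = 0.0669
(1 - R_single)^n = 0.0669^3 = 0.0003
R_parallel = 1 - 0.0003 = 0.9997
Improvement = 0.9997 - 0.9331
Improvement = 0.0666

0.0666


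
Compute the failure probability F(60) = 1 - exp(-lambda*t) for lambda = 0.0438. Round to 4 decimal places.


lambda = 0.0438, t = 60
lambda * t = 2.628
exp(-2.628) = 0.0722
F(t) = 1 - 0.0722
F(t) = 0.9278

0.9278


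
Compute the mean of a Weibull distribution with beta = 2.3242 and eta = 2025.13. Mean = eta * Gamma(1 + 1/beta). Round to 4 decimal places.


beta = 2.3242, eta = 2025.13
1/beta = 0.4303
1 + 1/beta = 1.4303
Gamma(1.4303) = 0.886
Mean = 2025.13 * 0.886
Mean = 1794.3244

1794.3244


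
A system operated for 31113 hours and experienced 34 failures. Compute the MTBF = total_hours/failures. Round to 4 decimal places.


total_hours = 31113
failures = 34
MTBF = 31113 / 34
MTBF = 915.0882

915.0882


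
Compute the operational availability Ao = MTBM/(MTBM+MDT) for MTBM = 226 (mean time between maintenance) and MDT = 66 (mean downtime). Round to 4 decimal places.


MTBM = 226
MDT = 66
MTBM + MDT = 292
Ao = 226 / 292
Ao = 0.774

0.774


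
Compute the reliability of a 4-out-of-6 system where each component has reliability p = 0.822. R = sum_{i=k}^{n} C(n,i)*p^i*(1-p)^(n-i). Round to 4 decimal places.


k = 4, n = 6, p = 0.822
i=4: C(6,4)=15 * 0.822^4 * 0.178^2 = 0.217
i=5: C(6,5)=6 * 0.822^5 * 0.178^1 = 0.4008
i=6: C(6,6)=1 * 0.822^6 * 0.178^0 = 0.3085
R = sum of terms = 0.9263

0.9263


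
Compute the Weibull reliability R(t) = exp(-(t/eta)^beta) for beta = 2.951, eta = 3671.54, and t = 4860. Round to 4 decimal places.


beta = 2.951, eta = 3671.54, t = 4860
t/eta = 4860 / 3671.54 = 1.3237
(t/eta)^beta = 1.3237^2.951 = 2.2877
R(t) = exp(-2.2877)
R(t) = 0.1015

0.1015


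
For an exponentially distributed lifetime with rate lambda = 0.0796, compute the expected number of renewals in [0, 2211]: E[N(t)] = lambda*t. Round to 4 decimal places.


lambda = 0.0796
t = 2211
E[N(t)] = lambda * t
E[N(t)] = 0.0796 * 2211
E[N(t)] = 175.9956

175.9956


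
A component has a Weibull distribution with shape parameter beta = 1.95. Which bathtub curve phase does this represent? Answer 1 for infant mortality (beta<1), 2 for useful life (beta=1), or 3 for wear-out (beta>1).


beta = 1.95
Compare beta to 1:
beta < 1 => infant mortality (phase 1)
beta = 1 => useful life (phase 2)
beta > 1 => wear-out (phase 3)
Since beta = 1.95, this is wear-out (increasing failure rate)
Phase = 3

3


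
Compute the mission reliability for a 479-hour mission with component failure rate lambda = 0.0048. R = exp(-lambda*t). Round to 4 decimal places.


lambda = 0.0048
mission_time = 479
lambda * t = 0.0048 * 479 = 2.2992
R = exp(-2.2992)
R = 0.1003

0.1003


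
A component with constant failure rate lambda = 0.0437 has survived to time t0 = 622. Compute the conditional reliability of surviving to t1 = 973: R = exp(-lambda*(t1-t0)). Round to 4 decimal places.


lambda = 0.0437
t0 = 622, t1 = 973
t1 - t0 = 351
lambda * (t1-t0) = 0.0437 * 351 = 15.3387
R = exp(-15.3387)
R = 0.0

0.0


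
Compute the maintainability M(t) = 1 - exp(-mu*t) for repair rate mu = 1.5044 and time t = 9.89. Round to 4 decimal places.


mu = 1.5044, t = 9.89
mu * t = 1.5044 * 9.89 = 14.8785
exp(-14.8785) = 0.0
M(t) = 1 - 0.0
M(t) = 1.0

1.0


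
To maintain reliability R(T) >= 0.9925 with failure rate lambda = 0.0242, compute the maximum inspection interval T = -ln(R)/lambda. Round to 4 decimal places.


R_target = 0.9925
lambda = 0.0242
-ln(0.9925) = 0.0075
T = 0.0075 / 0.0242
T = 0.3111

0.3111


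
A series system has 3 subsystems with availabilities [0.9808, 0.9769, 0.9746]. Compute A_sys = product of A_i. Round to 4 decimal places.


Subsystems: [0.9808, 0.9769, 0.9746]
After subsystem 1 (A=0.9808): product = 0.9808
After subsystem 2 (A=0.9769): product = 0.9581
After subsystem 3 (A=0.9746): product = 0.9338
A_sys = 0.9338

0.9338


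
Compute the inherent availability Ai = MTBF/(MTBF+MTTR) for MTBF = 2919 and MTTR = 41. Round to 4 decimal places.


MTBF = 2919
MTTR = 41
MTBF + MTTR = 2960
Ai = 2919 / 2960
Ai = 0.9861

0.9861


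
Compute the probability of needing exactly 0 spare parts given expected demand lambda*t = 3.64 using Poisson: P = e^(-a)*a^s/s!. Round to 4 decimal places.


a = 3.64, s = 0
e^(-a) = e^(-3.64) = 0.0263
a^s = 3.64^0 = 1.0
s! = 1
P = 0.0263 * 1.0 / 1
P = 0.0263

0.0263


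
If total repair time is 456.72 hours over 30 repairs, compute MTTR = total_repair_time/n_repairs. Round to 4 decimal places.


total_repair_time = 456.72
n_repairs = 30
MTTR = 456.72 / 30
MTTR = 15.224

15.224


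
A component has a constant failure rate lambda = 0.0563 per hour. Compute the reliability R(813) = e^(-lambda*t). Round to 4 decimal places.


lambda = 0.0563
t = 813
lambda * t = 45.7719
R(t) = e^(-45.7719)
R(t) = 0.0

0.0


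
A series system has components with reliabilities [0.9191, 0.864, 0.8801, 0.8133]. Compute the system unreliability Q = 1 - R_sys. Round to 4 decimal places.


Components: [0.9191, 0.864, 0.8801, 0.8133]
After component 1: product = 0.9191
After component 2: product = 0.7941
After component 3: product = 0.6989
After component 4: product = 0.5684
R_sys = 0.5684
Q = 1 - 0.5684 = 0.4316

0.4316


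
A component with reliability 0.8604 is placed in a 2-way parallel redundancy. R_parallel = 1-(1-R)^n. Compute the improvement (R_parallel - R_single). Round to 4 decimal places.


R_single = 0.8604, n = 2
1 - R_single = 0.1396
(1 - R_single)^n = 0.1396^2 = 0.0195
R_parallel = 1 - 0.0195 = 0.9805
Improvement = 0.9805 - 0.8604
Improvement = 0.1201

0.1201


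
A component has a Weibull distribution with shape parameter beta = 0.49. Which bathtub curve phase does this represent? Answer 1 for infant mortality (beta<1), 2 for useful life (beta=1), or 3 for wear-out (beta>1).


beta = 0.49
Compare beta to 1:
beta < 1 => infant mortality (phase 1)
beta = 1 => useful life (phase 2)
beta > 1 => wear-out (phase 3)
Since beta = 0.49, this is infant mortality (decreasing failure rate)
Phase = 1

1


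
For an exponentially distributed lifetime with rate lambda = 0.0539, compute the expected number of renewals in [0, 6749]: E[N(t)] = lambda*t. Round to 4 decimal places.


lambda = 0.0539
t = 6749
E[N(t)] = lambda * t
E[N(t)] = 0.0539 * 6749
E[N(t)] = 363.7711

363.7711


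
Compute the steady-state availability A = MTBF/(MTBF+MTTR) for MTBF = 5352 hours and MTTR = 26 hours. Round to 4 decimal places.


MTBF = 5352
MTTR = 26
MTBF + MTTR = 5378
A = 5352 / 5378
A = 0.9952

0.9952


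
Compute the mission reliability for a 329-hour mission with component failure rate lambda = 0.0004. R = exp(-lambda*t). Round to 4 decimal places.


lambda = 0.0004
mission_time = 329
lambda * t = 0.0004 * 329 = 0.1316
R = exp(-0.1316)
R = 0.8767

0.8767


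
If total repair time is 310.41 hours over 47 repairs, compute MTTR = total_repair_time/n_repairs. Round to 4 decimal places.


total_repair_time = 310.41
n_repairs = 47
MTTR = 310.41 / 47
MTTR = 6.6045

6.6045


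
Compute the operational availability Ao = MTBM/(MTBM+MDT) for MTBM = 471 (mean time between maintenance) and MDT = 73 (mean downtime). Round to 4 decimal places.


MTBM = 471
MDT = 73
MTBM + MDT = 544
Ao = 471 / 544
Ao = 0.8658

0.8658


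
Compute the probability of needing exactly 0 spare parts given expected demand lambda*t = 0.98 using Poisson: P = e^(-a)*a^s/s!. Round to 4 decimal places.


a = 0.98, s = 0
e^(-a) = e^(-0.98) = 0.3753
a^s = 0.98^0 = 1.0
s! = 1
P = 0.3753 * 1.0 / 1
P = 0.3753

0.3753


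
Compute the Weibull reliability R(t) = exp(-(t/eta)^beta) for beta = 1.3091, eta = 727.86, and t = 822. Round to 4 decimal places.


beta = 1.3091, eta = 727.86, t = 822
t/eta = 822 / 727.86 = 1.1293
(t/eta)^beta = 1.1293^1.3091 = 1.1726
R(t) = exp(-1.1726)
R(t) = 0.3096

0.3096


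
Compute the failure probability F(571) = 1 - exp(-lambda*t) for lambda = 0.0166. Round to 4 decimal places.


lambda = 0.0166, t = 571
lambda * t = 9.4786
exp(-9.4786) = 0.0001
F(t) = 1 - 0.0001
F(t) = 0.9999

0.9999


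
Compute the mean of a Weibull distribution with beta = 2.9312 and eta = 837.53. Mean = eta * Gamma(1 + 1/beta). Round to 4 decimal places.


beta = 2.9312, eta = 837.53
1/beta = 0.3412
1 + 1/beta = 1.3412
Gamma(1.3412) = 0.8921
Mean = 837.53 * 0.8921
Mean = 747.1499

747.1499


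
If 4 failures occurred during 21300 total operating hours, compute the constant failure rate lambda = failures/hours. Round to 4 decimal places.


failures = 4
total_hours = 21300
lambda = 4 / 21300
lambda = 0.0002

0.0002


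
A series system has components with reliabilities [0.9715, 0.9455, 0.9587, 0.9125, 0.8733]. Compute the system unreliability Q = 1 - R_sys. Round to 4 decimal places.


Components: [0.9715, 0.9455, 0.9587, 0.9125, 0.8733]
After component 1: product = 0.9715
After component 2: product = 0.9186
After component 3: product = 0.8806
After component 4: product = 0.8036
After component 5: product = 0.7018
R_sys = 0.7018
Q = 1 - 0.7018 = 0.2982

0.2982


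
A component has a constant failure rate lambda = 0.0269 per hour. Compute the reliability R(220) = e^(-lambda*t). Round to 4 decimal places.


lambda = 0.0269
t = 220
lambda * t = 5.918
R(t) = e^(-5.918)
R(t) = 0.0027

0.0027


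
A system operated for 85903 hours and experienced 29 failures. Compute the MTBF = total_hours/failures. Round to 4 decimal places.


total_hours = 85903
failures = 29
MTBF = 85903 / 29
MTBF = 2962.1724

2962.1724


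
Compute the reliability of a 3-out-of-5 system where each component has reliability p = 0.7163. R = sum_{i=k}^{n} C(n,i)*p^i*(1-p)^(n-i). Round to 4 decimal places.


k = 3, n = 5, p = 0.7163
i=3: C(5,3)=10 * 0.7163^3 * 0.2837^2 = 0.2958
i=4: C(5,4)=5 * 0.7163^4 * 0.2837^1 = 0.3734
i=5: C(5,5)=1 * 0.7163^5 * 0.2837^0 = 0.1886
R = sum of terms = 0.8578

0.8578


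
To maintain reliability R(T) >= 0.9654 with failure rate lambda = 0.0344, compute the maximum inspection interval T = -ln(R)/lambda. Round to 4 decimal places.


R_target = 0.9654
lambda = 0.0344
-ln(0.9654) = 0.0352
T = 0.0352 / 0.0344
T = 1.0236

1.0236


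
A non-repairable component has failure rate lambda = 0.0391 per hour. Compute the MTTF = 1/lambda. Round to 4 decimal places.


lambda = 0.0391
MTTF = 1 / 0.0391
MTTF = 25.5754

25.5754


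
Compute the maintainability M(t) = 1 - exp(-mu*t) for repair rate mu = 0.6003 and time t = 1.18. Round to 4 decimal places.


mu = 0.6003, t = 1.18
mu * t = 0.6003 * 1.18 = 0.7084
exp(-0.7084) = 0.4925
M(t) = 1 - 0.4925
M(t) = 0.5075

0.5075


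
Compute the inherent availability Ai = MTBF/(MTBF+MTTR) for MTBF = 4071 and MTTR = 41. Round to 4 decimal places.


MTBF = 4071
MTTR = 41
MTBF + MTTR = 4112
Ai = 4071 / 4112
Ai = 0.99

0.99


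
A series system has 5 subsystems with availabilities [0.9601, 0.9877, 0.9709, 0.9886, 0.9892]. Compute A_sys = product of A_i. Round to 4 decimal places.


Subsystems: [0.9601, 0.9877, 0.9709, 0.9886, 0.9892]
After subsystem 1 (A=0.9601): product = 0.9601
After subsystem 2 (A=0.9877): product = 0.9483
After subsystem 3 (A=0.9709): product = 0.9207
After subsystem 4 (A=0.9886): product = 0.9102
After subsystem 5 (A=0.9892): product = 0.9004
A_sys = 0.9004

0.9004


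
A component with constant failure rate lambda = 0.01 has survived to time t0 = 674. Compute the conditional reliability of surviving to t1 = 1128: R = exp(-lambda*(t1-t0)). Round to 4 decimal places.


lambda = 0.01
t0 = 674, t1 = 1128
t1 - t0 = 454
lambda * (t1-t0) = 0.01 * 454 = 4.54
R = exp(-4.54)
R = 0.0107

0.0107
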